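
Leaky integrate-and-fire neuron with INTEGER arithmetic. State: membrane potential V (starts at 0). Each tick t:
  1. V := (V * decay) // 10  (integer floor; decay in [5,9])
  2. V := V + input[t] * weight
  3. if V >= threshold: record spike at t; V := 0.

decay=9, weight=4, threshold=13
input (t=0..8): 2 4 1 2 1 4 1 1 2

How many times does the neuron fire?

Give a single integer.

t=0: input=2 -> V=8
t=1: input=4 -> V=0 FIRE
t=2: input=1 -> V=4
t=3: input=2 -> V=11
t=4: input=1 -> V=0 FIRE
t=5: input=4 -> V=0 FIRE
t=6: input=1 -> V=4
t=7: input=1 -> V=7
t=8: input=2 -> V=0 FIRE

Answer: 4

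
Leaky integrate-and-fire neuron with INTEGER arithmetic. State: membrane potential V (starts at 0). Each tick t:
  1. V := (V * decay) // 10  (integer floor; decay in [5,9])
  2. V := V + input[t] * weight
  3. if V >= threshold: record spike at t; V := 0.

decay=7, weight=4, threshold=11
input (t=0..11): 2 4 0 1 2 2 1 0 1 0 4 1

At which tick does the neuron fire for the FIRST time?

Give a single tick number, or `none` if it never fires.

t=0: input=2 -> V=8
t=1: input=4 -> V=0 FIRE
t=2: input=0 -> V=0
t=3: input=1 -> V=4
t=4: input=2 -> V=10
t=5: input=2 -> V=0 FIRE
t=6: input=1 -> V=4
t=7: input=0 -> V=2
t=8: input=1 -> V=5
t=9: input=0 -> V=3
t=10: input=4 -> V=0 FIRE
t=11: input=1 -> V=4

Answer: 1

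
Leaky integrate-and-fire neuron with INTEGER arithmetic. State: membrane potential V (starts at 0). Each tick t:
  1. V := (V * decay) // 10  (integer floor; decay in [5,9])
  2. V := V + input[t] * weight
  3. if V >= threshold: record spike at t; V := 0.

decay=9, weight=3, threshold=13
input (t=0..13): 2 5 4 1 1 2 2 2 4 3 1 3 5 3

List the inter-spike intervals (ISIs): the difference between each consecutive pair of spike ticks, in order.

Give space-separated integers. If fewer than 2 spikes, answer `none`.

Answer: 2 3 2 3 1

Derivation:
t=0: input=2 -> V=6
t=1: input=5 -> V=0 FIRE
t=2: input=4 -> V=12
t=3: input=1 -> V=0 FIRE
t=4: input=1 -> V=3
t=5: input=2 -> V=8
t=6: input=2 -> V=0 FIRE
t=7: input=2 -> V=6
t=8: input=4 -> V=0 FIRE
t=9: input=3 -> V=9
t=10: input=1 -> V=11
t=11: input=3 -> V=0 FIRE
t=12: input=5 -> V=0 FIRE
t=13: input=3 -> V=9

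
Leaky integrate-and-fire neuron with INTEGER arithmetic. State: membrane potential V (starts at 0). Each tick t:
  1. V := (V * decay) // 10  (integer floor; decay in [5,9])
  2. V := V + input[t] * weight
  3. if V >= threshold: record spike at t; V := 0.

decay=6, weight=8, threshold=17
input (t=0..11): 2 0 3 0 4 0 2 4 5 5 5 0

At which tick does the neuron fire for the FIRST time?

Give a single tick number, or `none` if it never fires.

t=0: input=2 -> V=16
t=1: input=0 -> V=9
t=2: input=3 -> V=0 FIRE
t=3: input=0 -> V=0
t=4: input=4 -> V=0 FIRE
t=5: input=0 -> V=0
t=6: input=2 -> V=16
t=7: input=4 -> V=0 FIRE
t=8: input=5 -> V=0 FIRE
t=9: input=5 -> V=0 FIRE
t=10: input=5 -> V=0 FIRE
t=11: input=0 -> V=0

Answer: 2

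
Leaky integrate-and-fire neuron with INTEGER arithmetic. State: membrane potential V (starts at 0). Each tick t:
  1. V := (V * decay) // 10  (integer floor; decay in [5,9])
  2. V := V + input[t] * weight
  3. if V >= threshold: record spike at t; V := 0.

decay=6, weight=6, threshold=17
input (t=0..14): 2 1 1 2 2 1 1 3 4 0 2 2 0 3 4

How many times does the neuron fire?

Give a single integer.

Answer: 6

Derivation:
t=0: input=2 -> V=12
t=1: input=1 -> V=13
t=2: input=1 -> V=13
t=3: input=2 -> V=0 FIRE
t=4: input=2 -> V=12
t=5: input=1 -> V=13
t=6: input=1 -> V=13
t=7: input=3 -> V=0 FIRE
t=8: input=4 -> V=0 FIRE
t=9: input=0 -> V=0
t=10: input=2 -> V=12
t=11: input=2 -> V=0 FIRE
t=12: input=0 -> V=0
t=13: input=3 -> V=0 FIRE
t=14: input=4 -> V=0 FIRE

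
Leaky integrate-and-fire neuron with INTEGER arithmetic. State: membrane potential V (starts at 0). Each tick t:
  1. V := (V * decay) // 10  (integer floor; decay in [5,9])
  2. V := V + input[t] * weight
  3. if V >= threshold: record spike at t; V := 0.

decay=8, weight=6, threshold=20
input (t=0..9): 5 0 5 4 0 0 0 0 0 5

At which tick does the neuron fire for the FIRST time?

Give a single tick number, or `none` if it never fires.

t=0: input=5 -> V=0 FIRE
t=1: input=0 -> V=0
t=2: input=5 -> V=0 FIRE
t=3: input=4 -> V=0 FIRE
t=4: input=0 -> V=0
t=5: input=0 -> V=0
t=6: input=0 -> V=0
t=7: input=0 -> V=0
t=8: input=0 -> V=0
t=9: input=5 -> V=0 FIRE

Answer: 0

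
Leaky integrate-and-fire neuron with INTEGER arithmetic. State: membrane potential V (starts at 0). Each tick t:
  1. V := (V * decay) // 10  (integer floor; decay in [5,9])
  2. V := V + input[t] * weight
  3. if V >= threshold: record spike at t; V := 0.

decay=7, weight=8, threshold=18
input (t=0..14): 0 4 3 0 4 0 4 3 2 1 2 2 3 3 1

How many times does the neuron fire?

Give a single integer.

Answer: 9

Derivation:
t=0: input=0 -> V=0
t=1: input=4 -> V=0 FIRE
t=2: input=3 -> V=0 FIRE
t=3: input=0 -> V=0
t=4: input=4 -> V=0 FIRE
t=5: input=0 -> V=0
t=6: input=4 -> V=0 FIRE
t=7: input=3 -> V=0 FIRE
t=8: input=2 -> V=16
t=9: input=1 -> V=0 FIRE
t=10: input=2 -> V=16
t=11: input=2 -> V=0 FIRE
t=12: input=3 -> V=0 FIRE
t=13: input=3 -> V=0 FIRE
t=14: input=1 -> V=8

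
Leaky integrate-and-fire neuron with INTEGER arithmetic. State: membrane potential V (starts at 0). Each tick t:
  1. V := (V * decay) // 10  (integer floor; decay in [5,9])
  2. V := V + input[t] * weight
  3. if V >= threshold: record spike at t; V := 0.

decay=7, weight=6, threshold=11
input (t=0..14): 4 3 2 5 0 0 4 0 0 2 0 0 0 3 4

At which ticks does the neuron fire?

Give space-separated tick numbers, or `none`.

t=0: input=4 -> V=0 FIRE
t=1: input=3 -> V=0 FIRE
t=2: input=2 -> V=0 FIRE
t=3: input=5 -> V=0 FIRE
t=4: input=0 -> V=0
t=5: input=0 -> V=0
t=6: input=4 -> V=0 FIRE
t=7: input=0 -> V=0
t=8: input=0 -> V=0
t=9: input=2 -> V=0 FIRE
t=10: input=0 -> V=0
t=11: input=0 -> V=0
t=12: input=0 -> V=0
t=13: input=3 -> V=0 FIRE
t=14: input=4 -> V=0 FIRE

Answer: 0 1 2 3 6 9 13 14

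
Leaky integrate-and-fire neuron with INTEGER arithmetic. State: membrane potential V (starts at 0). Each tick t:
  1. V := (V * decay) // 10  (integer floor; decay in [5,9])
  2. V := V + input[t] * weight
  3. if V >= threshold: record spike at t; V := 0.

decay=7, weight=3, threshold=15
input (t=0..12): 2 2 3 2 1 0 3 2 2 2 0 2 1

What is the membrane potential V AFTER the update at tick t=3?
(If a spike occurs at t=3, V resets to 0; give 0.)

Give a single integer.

t=0: input=2 -> V=6
t=1: input=2 -> V=10
t=2: input=3 -> V=0 FIRE
t=3: input=2 -> V=6
t=4: input=1 -> V=7
t=5: input=0 -> V=4
t=6: input=3 -> V=11
t=7: input=2 -> V=13
t=8: input=2 -> V=0 FIRE
t=9: input=2 -> V=6
t=10: input=0 -> V=4
t=11: input=2 -> V=8
t=12: input=1 -> V=8

Answer: 6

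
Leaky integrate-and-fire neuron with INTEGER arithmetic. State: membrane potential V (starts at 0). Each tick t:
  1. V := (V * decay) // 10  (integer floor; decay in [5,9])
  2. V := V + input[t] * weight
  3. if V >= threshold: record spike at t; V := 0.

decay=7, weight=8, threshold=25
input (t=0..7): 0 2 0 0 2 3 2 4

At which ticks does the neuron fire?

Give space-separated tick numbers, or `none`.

t=0: input=0 -> V=0
t=1: input=2 -> V=16
t=2: input=0 -> V=11
t=3: input=0 -> V=7
t=4: input=2 -> V=20
t=5: input=3 -> V=0 FIRE
t=6: input=2 -> V=16
t=7: input=4 -> V=0 FIRE

Answer: 5 7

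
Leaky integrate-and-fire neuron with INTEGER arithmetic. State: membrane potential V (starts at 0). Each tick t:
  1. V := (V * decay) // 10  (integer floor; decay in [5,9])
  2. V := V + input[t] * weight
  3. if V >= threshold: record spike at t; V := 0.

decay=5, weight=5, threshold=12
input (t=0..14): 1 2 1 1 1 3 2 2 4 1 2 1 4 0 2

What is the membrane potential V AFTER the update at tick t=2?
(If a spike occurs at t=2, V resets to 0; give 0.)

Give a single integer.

Answer: 5

Derivation:
t=0: input=1 -> V=5
t=1: input=2 -> V=0 FIRE
t=2: input=1 -> V=5
t=3: input=1 -> V=7
t=4: input=1 -> V=8
t=5: input=3 -> V=0 FIRE
t=6: input=2 -> V=10
t=7: input=2 -> V=0 FIRE
t=8: input=4 -> V=0 FIRE
t=9: input=1 -> V=5
t=10: input=2 -> V=0 FIRE
t=11: input=1 -> V=5
t=12: input=4 -> V=0 FIRE
t=13: input=0 -> V=0
t=14: input=2 -> V=10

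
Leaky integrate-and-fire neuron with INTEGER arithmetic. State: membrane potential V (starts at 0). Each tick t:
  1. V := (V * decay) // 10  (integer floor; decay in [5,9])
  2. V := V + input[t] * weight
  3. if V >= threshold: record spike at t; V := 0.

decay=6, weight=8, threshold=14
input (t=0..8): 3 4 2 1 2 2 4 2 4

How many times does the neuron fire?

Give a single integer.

t=0: input=3 -> V=0 FIRE
t=1: input=4 -> V=0 FIRE
t=2: input=2 -> V=0 FIRE
t=3: input=1 -> V=8
t=4: input=2 -> V=0 FIRE
t=5: input=2 -> V=0 FIRE
t=6: input=4 -> V=0 FIRE
t=7: input=2 -> V=0 FIRE
t=8: input=4 -> V=0 FIRE

Answer: 8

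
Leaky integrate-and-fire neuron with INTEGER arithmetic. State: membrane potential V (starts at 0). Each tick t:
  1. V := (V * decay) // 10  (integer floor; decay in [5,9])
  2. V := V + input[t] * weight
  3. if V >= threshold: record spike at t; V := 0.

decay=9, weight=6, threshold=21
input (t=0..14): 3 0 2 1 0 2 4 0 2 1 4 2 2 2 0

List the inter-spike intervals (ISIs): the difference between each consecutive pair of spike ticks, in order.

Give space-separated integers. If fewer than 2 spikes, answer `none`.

t=0: input=3 -> V=18
t=1: input=0 -> V=16
t=2: input=2 -> V=0 FIRE
t=3: input=1 -> V=6
t=4: input=0 -> V=5
t=5: input=2 -> V=16
t=6: input=4 -> V=0 FIRE
t=7: input=0 -> V=0
t=8: input=2 -> V=12
t=9: input=1 -> V=16
t=10: input=4 -> V=0 FIRE
t=11: input=2 -> V=12
t=12: input=2 -> V=0 FIRE
t=13: input=2 -> V=12
t=14: input=0 -> V=10

Answer: 4 4 2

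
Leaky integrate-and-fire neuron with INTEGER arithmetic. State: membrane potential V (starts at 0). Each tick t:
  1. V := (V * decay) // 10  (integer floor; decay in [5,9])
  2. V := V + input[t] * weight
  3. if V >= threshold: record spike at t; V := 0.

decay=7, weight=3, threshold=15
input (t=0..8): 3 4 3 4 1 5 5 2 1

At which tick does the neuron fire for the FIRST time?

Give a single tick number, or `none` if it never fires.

Answer: 1

Derivation:
t=0: input=3 -> V=9
t=1: input=4 -> V=0 FIRE
t=2: input=3 -> V=9
t=3: input=4 -> V=0 FIRE
t=4: input=1 -> V=3
t=5: input=5 -> V=0 FIRE
t=6: input=5 -> V=0 FIRE
t=7: input=2 -> V=6
t=8: input=1 -> V=7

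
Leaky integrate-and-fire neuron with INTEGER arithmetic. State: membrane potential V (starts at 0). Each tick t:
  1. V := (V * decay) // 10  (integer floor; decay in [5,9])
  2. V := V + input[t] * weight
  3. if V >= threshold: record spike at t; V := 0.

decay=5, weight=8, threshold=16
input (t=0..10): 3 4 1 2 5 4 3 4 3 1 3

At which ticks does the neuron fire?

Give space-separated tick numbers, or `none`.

t=0: input=3 -> V=0 FIRE
t=1: input=4 -> V=0 FIRE
t=2: input=1 -> V=8
t=3: input=2 -> V=0 FIRE
t=4: input=5 -> V=0 FIRE
t=5: input=4 -> V=0 FIRE
t=6: input=3 -> V=0 FIRE
t=7: input=4 -> V=0 FIRE
t=8: input=3 -> V=0 FIRE
t=9: input=1 -> V=8
t=10: input=3 -> V=0 FIRE

Answer: 0 1 3 4 5 6 7 8 10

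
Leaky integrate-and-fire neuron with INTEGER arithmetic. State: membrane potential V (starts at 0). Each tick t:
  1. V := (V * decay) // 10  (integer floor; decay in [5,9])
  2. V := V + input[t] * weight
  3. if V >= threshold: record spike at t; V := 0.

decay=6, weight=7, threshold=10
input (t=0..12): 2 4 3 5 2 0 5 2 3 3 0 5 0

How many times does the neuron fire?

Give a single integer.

Answer: 10

Derivation:
t=0: input=2 -> V=0 FIRE
t=1: input=4 -> V=0 FIRE
t=2: input=3 -> V=0 FIRE
t=3: input=5 -> V=0 FIRE
t=4: input=2 -> V=0 FIRE
t=5: input=0 -> V=0
t=6: input=5 -> V=0 FIRE
t=7: input=2 -> V=0 FIRE
t=8: input=3 -> V=0 FIRE
t=9: input=3 -> V=0 FIRE
t=10: input=0 -> V=0
t=11: input=5 -> V=0 FIRE
t=12: input=0 -> V=0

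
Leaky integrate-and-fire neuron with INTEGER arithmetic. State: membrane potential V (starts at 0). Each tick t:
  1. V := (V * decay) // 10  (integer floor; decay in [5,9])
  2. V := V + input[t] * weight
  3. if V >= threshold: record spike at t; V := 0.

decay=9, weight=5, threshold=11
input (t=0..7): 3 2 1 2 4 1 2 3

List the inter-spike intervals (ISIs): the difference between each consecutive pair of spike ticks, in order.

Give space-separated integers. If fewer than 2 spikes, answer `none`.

Answer: 2 2 2 1

Derivation:
t=0: input=3 -> V=0 FIRE
t=1: input=2 -> V=10
t=2: input=1 -> V=0 FIRE
t=3: input=2 -> V=10
t=4: input=4 -> V=0 FIRE
t=5: input=1 -> V=5
t=6: input=2 -> V=0 FIRE
t=7: input=3 -> V=0 FIRE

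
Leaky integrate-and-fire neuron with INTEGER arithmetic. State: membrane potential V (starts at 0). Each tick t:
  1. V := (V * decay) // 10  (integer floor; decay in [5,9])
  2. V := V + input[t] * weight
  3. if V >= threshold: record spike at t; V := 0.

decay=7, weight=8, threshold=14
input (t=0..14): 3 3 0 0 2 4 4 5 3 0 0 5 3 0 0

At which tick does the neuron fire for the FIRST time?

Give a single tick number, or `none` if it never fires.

Answer: 0

Derivation:
t=0: input=3 -> V=0 FIRE
t=1: input=3 -> V=0 FIRE
t=2: input=0 -> V=0
t=3: input=0 -> V=0
t=4: input=2 -> V=0 FIRE
t=5: input=4 -> V=0 FIRE
t=6: input=4 -> V=0 FIRE
t=7: input=5 -> V=0 FIRE
t=8: input=3 -> V=0 FIRE
t=9: input=0 -> V=0
t=10: input=0 -> V=0
t=11: input=5 -> V=0 FIRE
t=12: input=3 -> V=0 FIRE
t=13: input=0 -> V=0
t=14: input=0 -> V=0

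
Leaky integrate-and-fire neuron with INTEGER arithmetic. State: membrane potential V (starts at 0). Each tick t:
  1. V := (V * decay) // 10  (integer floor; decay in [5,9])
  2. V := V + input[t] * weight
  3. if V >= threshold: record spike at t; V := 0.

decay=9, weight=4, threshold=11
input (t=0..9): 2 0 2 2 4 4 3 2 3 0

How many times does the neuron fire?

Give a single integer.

Answer: 5

Derivation:
t=0: input=2 -> V=8
t=1: input=0 -> V=7
t=2: input=2 -> V=0 FIRE
t=3: input=2 -> V=8
t=4: input=4 -> V=0 FIRE
t=5: input=4 -> V=0 FIRE
t=6: input=3 -> V=0 FIRE
t=7: input=2 -> V=8
t=8: input=3 -> V=0 FIRE
t=9: input=0 -> V=0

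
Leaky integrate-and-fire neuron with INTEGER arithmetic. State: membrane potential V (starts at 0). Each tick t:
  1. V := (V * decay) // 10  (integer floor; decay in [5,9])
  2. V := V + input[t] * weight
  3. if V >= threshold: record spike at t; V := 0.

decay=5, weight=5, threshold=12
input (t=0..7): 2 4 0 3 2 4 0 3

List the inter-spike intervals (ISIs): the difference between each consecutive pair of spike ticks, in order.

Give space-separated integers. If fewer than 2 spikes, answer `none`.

t=0: input=2 -> V=10
t=1: input=4 -> V=0 FIRE
t=2: input=0 -> V=0
t=3: input=3 -> V=0 FIRE
t=4: input=2 -> V=10
t=5: input=4 -> V=0 FIRE
t=6: input=0 -> V=0
t=7: input=3 -> V=0 FIRE

Answer: 2 2 2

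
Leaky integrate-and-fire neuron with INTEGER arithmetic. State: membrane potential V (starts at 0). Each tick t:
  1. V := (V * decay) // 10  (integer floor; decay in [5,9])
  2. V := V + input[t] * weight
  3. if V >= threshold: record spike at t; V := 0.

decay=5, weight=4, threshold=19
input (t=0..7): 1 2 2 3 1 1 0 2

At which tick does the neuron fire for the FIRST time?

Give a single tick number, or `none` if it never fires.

Answer: none

Derivation:
t=0: input=1 -> V=4
t=1: input=2 -> V=10
t=2: input=2 -> V=13
t=3: input=3 -> V=18
t=4: input=1 -> V=13
t=5: input=1 -> V=10
t=6: input=0 -> V=5
t=7: input=2 -> V=10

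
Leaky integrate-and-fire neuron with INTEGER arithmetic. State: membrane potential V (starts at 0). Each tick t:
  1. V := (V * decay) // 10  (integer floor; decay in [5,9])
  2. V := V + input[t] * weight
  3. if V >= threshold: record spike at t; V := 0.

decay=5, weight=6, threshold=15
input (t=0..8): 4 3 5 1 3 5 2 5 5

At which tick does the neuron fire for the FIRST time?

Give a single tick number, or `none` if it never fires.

t=0: input=4 -> V=0 FIRE
t=1: input=3 -> V=0 FIRE
t=2: input=5 -> V=0 FIRE
t=3: input=1 -> V=6
t=4: input=3 -> V=0 FIRE
t=5: input=5 -> V=0 FIRE
t=6: input=2 -> V=12
t=7: input=5 -> V=0 FIRE
t=8: input=5 -> V=0 FIRE

Answer: 0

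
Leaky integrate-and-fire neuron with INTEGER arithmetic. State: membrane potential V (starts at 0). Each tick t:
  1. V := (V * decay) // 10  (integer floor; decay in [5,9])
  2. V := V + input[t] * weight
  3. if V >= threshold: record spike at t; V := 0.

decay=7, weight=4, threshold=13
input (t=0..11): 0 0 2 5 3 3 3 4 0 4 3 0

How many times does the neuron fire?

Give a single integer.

Answer: 4

Derivation:
t=0: input=0 -> V=0
t=1: input=0 -> V=0
t=2: input=2 -> V=8
t=3: input=5 -> V=0 FIRE
t=4: input=3 -> V=12
t=5: input=3 -> V=0 FIRE
t=6: input=3 -> V=12
t=7: input=4 -> V=0 FIRE
t=8: input=0 -> V=0
t=9: input=4 -> V=0 FIRE
t=10: input=3 -> V=12
t=11: input=0 -> V=8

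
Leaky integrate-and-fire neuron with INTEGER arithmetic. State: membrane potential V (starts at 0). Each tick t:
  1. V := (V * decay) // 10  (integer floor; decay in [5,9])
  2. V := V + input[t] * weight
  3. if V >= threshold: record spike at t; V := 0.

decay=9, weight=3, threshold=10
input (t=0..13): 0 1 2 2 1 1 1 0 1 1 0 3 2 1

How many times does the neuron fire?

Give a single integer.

Answer: 3

Derivation:
t=0: input=0 -> V=0
t=1: input=1 -> V=3
t=2: input=2 -> V=8
t=3: input=2 -> V=0 FIRE
t=4: input=1 -> V=3
t=5: input=1 -> V=5
t=6: input=1 -> V=7
t=7: input=0 -> V=6
t=8: input=1 -> V=8
t=9: input=1 -> V=0 FIRE
t=10: input=0 -> V=0
t=11: input=3 -> V=9
t=12: input=2 -> V=0 FIRE
t=13: input=1 -> V=3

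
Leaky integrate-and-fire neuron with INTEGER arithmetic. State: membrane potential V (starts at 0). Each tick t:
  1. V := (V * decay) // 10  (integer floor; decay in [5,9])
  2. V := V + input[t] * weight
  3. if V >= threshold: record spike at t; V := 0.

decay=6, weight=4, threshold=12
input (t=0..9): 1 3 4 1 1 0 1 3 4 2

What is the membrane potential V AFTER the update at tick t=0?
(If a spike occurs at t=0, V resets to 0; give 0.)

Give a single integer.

Answer: 4

Derivation:
t=0: input=1 -> V=4
t=1: input=3 -> V=0 FIRE
t=2: input=4 -> V=0 FIRE
t=3: input=1 -> V=4
t=4: input=1 -> V=6
t=5: input=0 -> V=3
t=6: input=1 -> V=5
t=7: input=3 -> V=0 FIRE
t=8: input=4 -> V=0 FIRE
t=9: input=2 -> V=8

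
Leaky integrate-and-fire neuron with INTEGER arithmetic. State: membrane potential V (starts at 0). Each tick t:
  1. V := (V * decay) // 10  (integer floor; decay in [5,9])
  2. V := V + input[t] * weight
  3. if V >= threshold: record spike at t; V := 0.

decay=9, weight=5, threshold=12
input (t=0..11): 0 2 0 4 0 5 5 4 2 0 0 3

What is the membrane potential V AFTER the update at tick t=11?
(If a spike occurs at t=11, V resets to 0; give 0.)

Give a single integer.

t=0: input=0 -> V=0
t=1: input=2 -> V=10
t=2: input=0 -> V=9
t=3: input=4 -> V=0 FIRE
t=4: input=0 -> V=0
t=5: input=5 -> V=0 FIRE
t=6: input=5 -> V=0 FIRE
t=7: input=4 -> V=0 FIRE
t=8: input=2 -> V=10
t=9: input=0 -> V=9
t=10: input=0 -> V=8
t=11: input=3 -> V=0 FIRE

Answer: 0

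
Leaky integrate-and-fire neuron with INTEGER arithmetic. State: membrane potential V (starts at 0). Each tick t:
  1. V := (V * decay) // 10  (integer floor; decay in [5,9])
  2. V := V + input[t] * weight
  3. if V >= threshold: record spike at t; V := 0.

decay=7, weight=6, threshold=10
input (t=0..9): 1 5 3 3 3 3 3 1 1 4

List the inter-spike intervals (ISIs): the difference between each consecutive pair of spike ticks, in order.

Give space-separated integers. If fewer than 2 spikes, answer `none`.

Answer: 1 1 1 1 1 2 1

Derivation:
t=0: input=1 -> V=6
t=1: input=5 -> V=0 FIRE
t=2: input=3 -> V=0 FIRE
t=3: input=3 -> V=0 FIRE
t=4: input=3 -> V=0 FIRE
t=5: input=3 -> V=0 FIRE
t=6: input=3 -> V=0 FIRE
t=7: input=1 -> V=6
t=8: input=1 -> V=0 FIRE
t=9: input=4 -> V=0 FIRE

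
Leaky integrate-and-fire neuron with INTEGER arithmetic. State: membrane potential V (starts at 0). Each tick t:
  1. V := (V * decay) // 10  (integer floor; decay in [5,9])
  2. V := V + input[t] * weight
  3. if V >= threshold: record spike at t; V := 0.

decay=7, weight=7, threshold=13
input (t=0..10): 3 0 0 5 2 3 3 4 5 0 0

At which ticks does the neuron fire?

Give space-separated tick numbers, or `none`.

Answer: 0 3 4 5 6 7 8

Derivation:
t=0: input=3 -> V=0 FIRE
t=1: input=0 -> V=0
t=2: input=0 -> V=0
t=3: input=5 -> V=0 FIRE
t=4: input=2 -> V=0 FIRE
t=5: input=3 -> V=0 FIRE
t=6: input=3 -> V=0 FIRE
t=7: input=4 -> V=0 FIRE
t=8: input=5 -> V=0 FIRE
t=9: input=0 -> V=0
t=10: input=0 -> V=0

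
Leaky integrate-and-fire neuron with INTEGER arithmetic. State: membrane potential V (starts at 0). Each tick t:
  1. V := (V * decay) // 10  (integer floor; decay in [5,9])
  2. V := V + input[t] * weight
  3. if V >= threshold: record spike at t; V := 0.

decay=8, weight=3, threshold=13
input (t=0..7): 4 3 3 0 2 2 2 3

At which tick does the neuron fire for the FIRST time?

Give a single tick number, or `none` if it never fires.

Answer: 1

Derivation:
t=0: input=4 -> V=12
t=1: input=3 -> V=0 FIRE
t=2: input=3 -> V=9
t=3: input=0 -> V=7
t=4: input=2 -> V=11
t=5: input=2 -> V=0 FIRE
t=6: input=2 -> V=6
t=7: input=3 -> V=0 FIRE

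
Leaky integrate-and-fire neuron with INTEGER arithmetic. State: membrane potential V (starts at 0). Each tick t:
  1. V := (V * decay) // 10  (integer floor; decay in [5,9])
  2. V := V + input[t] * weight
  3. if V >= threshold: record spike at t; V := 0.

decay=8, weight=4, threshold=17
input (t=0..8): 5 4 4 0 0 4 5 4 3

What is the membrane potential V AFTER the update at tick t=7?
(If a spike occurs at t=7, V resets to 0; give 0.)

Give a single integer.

Answer: 16

Derivation:
t=0: input=5 -> V=0 FIRE
t=1: input=4 -> V=16
t=2: input=4 -> V=0 FIRE
t=3: input=0 -> V=0
t=4: input=0 -> V=0
t=5: input=4 -> V=16
t=6: input=5 -> V=0 FIRE
t=7: input=4 -> V=16
t=8: input=3 -> V=0 FIRE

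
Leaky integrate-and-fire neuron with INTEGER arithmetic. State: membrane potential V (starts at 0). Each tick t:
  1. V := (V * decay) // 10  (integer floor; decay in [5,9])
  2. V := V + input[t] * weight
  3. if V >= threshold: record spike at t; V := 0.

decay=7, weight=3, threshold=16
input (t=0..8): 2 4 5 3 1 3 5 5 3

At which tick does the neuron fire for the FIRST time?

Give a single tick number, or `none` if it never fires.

t=0: input=2 -> V=6
t=1: input=4 -> V=0 FIRE
t=2: input=5 -> V=15
t=3: input=3 -> V=0 FIRE
t=4: input=1 -> V=3
t=5: input=3 -> V=11
t=6: input=5 -> V=0 FIRE
t=7: input=5 -> V=15
t=8: input=3 -> V=0 FIRE

Answer: 1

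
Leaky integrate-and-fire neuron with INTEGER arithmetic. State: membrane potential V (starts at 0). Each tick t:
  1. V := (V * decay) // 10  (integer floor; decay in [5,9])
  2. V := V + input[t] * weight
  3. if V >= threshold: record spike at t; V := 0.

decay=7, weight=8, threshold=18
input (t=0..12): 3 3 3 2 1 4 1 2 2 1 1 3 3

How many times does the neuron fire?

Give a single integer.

t=0: input=3 -> V=0 FIRE
t=1: input=3 -> V=0 FIRE
t=2: input=3 -> V=0 FIRE
t=3: input=2 -> V=16
t=4: input=1 -> V=0 FIRE
t=5: input=4 -> V=0 FIRE
t=6: input=1 -> V=8
t=7: input=2 -> V=0 FIRE
t=8: input=2 -> V=16
t=9: input=1 -> V=0 FIRE
t=10: input=1 -> V=8
t=11: input=3 -> V=0 FIRE
t=12: input=3 -> V=0 FIRE

Answer: 9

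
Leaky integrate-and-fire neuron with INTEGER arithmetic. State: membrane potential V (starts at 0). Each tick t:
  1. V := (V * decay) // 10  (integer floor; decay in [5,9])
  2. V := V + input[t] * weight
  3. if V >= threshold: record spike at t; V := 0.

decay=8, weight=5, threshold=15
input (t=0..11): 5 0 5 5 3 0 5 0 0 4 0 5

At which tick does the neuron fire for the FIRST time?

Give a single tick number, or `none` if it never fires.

t=0: input=5 -> V=0 FIRE
t=1: input=0 -> V=0
t=2: input=5 -> V=0 FIRE
t=3: input=5 -> V=0 FIRE
t=4: input=3 -> V=0 FIRE
t=5: input=0 -> V=0
t=6: input=5 -> V=0 FIRE
t=7: input=0 -> V=0
t=8: input=0 -> V=0
t=9: input=4 -> V=0 FIRE
t=10: input=0 -> V=0
t=11: input=5 -> V=0 FIRE

Answer: 0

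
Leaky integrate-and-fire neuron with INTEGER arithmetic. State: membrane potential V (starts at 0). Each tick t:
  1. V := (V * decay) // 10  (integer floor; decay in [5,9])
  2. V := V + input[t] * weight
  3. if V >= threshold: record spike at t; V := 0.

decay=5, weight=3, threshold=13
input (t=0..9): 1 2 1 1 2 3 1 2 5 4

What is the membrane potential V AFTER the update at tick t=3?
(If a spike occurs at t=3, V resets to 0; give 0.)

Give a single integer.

Answer: 6

Derivation:
t=0: input=1 -> V=3
t=1: input=2 -> V=7
t=2: input=1 -> V=6
t=3: input=1 -> V=6
t=4: input=2 -> V=9
t=5: input=3 -> V=0 FIRE
t=6: input=1 -> V=3
t=7: input=2 -> V=7
t=8: input=5 -> V=0 FIRE
t=9: input=4 -> V=12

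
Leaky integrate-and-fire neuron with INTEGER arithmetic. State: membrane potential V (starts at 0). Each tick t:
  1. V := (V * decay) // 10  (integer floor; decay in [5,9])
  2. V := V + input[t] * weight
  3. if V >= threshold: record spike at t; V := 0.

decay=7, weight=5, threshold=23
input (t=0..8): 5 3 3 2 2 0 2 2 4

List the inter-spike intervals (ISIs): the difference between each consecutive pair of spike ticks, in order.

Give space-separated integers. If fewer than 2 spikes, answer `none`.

Answer: 2 6

Derivation:
t=0: input=5 -> V=0 FIRE
t=1: input=3 -> V=15
t=2: input=3 -> V=0 FIRE
t=3: input=2 -> V=10
t=4: input=2 -> V=17
t=5: input=0 -> V=11
t=6: input=2 -> V=17
t=7: input=2 -> V=21
t=8: input=4 -> V=0 FIRE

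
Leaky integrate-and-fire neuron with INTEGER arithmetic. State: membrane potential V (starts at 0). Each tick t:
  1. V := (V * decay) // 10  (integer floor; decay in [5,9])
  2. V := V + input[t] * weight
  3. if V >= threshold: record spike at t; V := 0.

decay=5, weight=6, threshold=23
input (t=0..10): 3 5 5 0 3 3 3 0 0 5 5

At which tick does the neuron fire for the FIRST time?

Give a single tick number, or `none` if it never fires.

t=0: input=3 -> V=18
t=1: input=5 -> V=0 FIRE
t=2: input=5 -> V=0 FIRE
t=3: input=0 -> V=0
t=4: input=3 -> V=18
t=5: input=3 -> V=0 FIRE
t=6: input=3 -> V=18
t=7: input=0 -> V=9
t=8: input=0 -> V=4
t=9: input=5 -> V=0 FIRE
t=10: input=5 -> V=0 FIRE

Answer: 1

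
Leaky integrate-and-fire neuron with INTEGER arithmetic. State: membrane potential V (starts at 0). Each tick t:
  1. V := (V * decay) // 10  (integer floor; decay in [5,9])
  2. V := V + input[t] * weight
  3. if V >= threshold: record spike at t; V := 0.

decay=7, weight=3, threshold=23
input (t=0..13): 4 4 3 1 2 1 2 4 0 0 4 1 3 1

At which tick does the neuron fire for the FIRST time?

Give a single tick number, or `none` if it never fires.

t=0: input=4 -> V=12
t=1: input=4 -> V=20
t=2: input=3 -> V=0 FIRE
t=3: input=1 -> V=3
t=4: input=2 -> V=8
t=5: input=1 -> V=8
t=6: input=2 -> V=11
t=7: input=4 -> V=19
t=8: input=0 -> V=13
t=9: input=0 -> V=9
t=10: input=4 -> V=18
t=11: input=1 -> V=15
t=12: input=3 -> V=19
t=13: input=1 -> V=16

Answer: 2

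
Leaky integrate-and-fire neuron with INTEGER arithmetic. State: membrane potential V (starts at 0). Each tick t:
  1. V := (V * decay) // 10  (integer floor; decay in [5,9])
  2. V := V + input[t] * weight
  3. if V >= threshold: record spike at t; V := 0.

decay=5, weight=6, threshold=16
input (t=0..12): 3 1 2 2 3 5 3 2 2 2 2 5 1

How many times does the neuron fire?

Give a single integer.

t=0: input=3 -> V=0 FIRE
t=1: input=1 -> V=6
t=2: input=2 -> V=15
t=3: input=2 -> V=0 FIRE
t=4: input=3 -> V=0 FIRE
t=5: input=5 -> V=0 FIRE
t=6: input=3 -> V=0 FIRE
t=7: input=2 -> V=12
t=8: input=2 -> V=0 FIRE
t=9: input=2 -> V=12
t=10: input=2 -> V=0 FIRE
t=11: input=5 -> V=0 FIRE
t=12: input=1 -> V=6

Answer: 8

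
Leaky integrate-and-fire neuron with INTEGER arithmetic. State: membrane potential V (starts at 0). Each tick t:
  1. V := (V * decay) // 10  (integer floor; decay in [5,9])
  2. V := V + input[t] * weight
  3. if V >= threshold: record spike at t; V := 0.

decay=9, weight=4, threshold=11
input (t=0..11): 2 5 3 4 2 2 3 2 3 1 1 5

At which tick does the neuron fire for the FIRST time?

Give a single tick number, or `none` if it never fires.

t=0: input=2 -> V=8
t=1: input=5 -> V=0 FIRE
t=2: input=3 -> V=0 FIRE
t=3: input=4 -> V=0 FIRE
t=4: input=2 -> V=8
t=5: input=2 -> V=0 FIRE
t=6: input=3 -> V=0 FIRE
t=7: input=2 -> V=8
t=8: input=3 -> V=0 FIRE
t=9: input=1 -> V=4
t=10: input=1 -> V=7
t=11: input=5 -> V=0 FIRE

Answer: 1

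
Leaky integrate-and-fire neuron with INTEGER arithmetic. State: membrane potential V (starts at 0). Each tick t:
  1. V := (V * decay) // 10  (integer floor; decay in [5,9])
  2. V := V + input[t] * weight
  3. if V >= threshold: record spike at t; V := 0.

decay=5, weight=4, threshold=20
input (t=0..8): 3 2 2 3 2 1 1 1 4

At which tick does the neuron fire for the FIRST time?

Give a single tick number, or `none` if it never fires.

Answer: 8

Derivation:
t=0: input=3 -> V=12
t=1: input=2 -> V=14
t=2: input=2 -> V=15
t=3: input=3 -> V=19
t=4: input=2 -> V=17
t=5: input=1 -> V=12
t=6: input=1 -> V=10
t=7: input=1 -> V=9
t=8: input=4 -> V=0 FIRE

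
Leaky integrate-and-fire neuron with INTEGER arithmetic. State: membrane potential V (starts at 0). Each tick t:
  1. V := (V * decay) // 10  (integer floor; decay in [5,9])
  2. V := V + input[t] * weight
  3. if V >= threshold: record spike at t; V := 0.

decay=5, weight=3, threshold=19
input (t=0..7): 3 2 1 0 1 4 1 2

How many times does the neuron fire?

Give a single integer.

t=0: input=3 -> V=9
t=1: input=2 -> V=10
t=2: input=1 -> V=8
t=3: input=0 -> V=4
t=4: input=1 -> V=5
t=5: input=4 -> V=14
t=6: input=1 -> V=10
t=7: input=2 -> V=11

Answer: 0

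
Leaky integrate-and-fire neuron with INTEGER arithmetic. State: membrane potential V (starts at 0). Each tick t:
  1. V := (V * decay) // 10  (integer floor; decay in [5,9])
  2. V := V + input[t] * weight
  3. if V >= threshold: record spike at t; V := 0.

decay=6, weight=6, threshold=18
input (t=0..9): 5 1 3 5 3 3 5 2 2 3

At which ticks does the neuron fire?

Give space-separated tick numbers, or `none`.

Answer: 0 2 3 4 5 6 8 9

Derivation:
t=0: input=5 -> V=0 FIRE
t=1: input=1 -> V=6
t=2: input=3 -> V=0 FIRE
t=3: input=5 -> V=0 FIRE
t=4: input=3 -> V=0 FIRE
t=5: input=3 -> V=0 FIRE
t=6: input=5 -> V=0 FIRE
t=7: input=2 -> V=12
t=8: input=2 -> V=0 FIRE
t=9: input=3 -> V=0 FIRE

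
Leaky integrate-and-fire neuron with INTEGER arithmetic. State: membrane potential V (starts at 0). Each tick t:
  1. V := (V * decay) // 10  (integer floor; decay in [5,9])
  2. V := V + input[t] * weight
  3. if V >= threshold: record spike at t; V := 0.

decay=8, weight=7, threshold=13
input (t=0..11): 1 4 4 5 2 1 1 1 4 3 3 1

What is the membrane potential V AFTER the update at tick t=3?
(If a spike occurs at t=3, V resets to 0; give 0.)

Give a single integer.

Answer: 0

Derivation:
t=0: input=1 -> V=7
t=1: input=4 -> V=0 FIRE
t=2: input=4 -> V=0 FIRE
t=3: input=5 -> V=0 FIRE
t=4: input=2 -> V=0 FIRE
t=5: input=1 -> V=7
t=6: input=1 -> V=12
t=7: input=1 -> V=0 FIRE
t=8: input=4 -> V=0 FIRE
t=9: input=3 -> V=0 FIRE
t=10: input=3 -> V=0 FIRE
t=11: input=1 -> V=7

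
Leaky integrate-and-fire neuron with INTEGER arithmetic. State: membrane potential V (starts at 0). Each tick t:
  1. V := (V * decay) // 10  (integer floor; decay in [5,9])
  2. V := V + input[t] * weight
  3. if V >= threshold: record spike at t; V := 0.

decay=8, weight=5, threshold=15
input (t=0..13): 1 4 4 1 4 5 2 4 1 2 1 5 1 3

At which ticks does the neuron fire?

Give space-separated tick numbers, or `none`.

t=0: input=1 -> V=5
t=1: input=4 -> V=0 FIRE
t=2: input=4 -> V=0 FIRE
t=3: input=1 -> V=5
t=4: input=4 -> V=0 FIRE
t=5: input=5 -> V=0 FIRE
t=6: input=2 -> V=10
t=7: input=4 -> V=0 FIRE
t=8: input=1 -> V=5
t=9: input=2 -> V=14
t=10: input=1 -> V=0 FIRE
t=11: input=5 -> V=0 FIRE
t=12: input=1 -> V=5
t=13: input=3 -> V=0 FIRE

Answer: 1 2 4 5 7 10 11 13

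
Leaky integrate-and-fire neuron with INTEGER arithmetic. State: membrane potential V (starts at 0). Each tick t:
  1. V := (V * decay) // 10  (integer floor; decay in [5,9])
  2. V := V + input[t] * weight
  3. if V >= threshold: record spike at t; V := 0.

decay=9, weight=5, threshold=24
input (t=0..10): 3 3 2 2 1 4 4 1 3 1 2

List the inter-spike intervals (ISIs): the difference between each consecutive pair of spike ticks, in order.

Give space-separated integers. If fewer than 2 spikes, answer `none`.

Answer: 4 3

Derivation:
t=0: input=3 -> V=15
t=1: input=3 -> V=0 FIRE
t=2: input=2 -> V=10
t=3: input=2 -> V=19
t=4: input=1 -> V=22
t=5: input=4 -> V=0 FIRE
t=6: input=4 -> V=20
t=7: input=1 -> V=23
t=8: input=3 -> V=0 FIRE
t=9: input=1 -> V=5
t=10: input=2 -> V=14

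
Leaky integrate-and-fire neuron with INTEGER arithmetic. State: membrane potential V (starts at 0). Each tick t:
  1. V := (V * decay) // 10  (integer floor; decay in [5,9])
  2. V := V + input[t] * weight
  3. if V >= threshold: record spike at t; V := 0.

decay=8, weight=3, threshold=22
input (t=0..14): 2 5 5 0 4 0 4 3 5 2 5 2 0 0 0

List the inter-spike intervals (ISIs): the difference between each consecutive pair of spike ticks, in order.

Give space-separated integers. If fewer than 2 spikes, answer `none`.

Answer: 5 3

Derivation:
t=0: input=2 -> V=6
t=1: input=5 -> V=19
t=2: input=5 -> V=0 FIRE
t=3: input=0 -> V=0
t=4: input=4 -> V=12
t=5: input=0 -> V=9
t=6: input=4 -> V=19
t=7: input=3 -> V=0 FIRE
t=8: input=5 -> V=15
t=9: input=2 -> V=18
t=10: input=5 -> V=0 FIRE
t=11: input=2 -> V=6
t=12: input=0 -> V=4
t=13: input=0 -> V=3
t=14: input=0 -> V=2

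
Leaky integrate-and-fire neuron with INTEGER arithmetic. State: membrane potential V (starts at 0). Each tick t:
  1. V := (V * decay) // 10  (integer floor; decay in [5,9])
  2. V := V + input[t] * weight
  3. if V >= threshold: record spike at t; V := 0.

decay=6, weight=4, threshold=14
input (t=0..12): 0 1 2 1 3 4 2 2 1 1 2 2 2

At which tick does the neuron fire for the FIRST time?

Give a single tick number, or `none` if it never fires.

Answer: 4

Derivation:
t=0: input=0 -> V=0
t=1: input=1 -> V=4
t=2: input=2 -> V=10
t=3: input=1 -> V=10
t=4: input=3 -> V=0 FIRE
t=5: input=4 -> V=0 FIRE
t=6: input=2 -> V=8
t=7: input=2 -> V=12
t=8: input=1 -> V=11
t=9: input=1 -> V=10
t=10: input=2 -> V=0 FIRE
t=11: input=2 -> V=8
t=12: input=2 -> V=12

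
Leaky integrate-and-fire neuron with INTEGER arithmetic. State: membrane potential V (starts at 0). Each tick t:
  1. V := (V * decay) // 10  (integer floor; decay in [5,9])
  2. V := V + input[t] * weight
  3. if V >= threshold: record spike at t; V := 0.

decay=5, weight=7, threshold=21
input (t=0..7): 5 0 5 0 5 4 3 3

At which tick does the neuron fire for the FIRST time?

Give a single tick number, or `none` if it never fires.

Answer: 0

Derivation:
t=0: input=5 -> V=0 FIRE
t=1: input=0 -> V=0
t=2: input=5 -> V=0 FIRE
t=3: input=0 -> V=0
t=4: input=5 -> V=0 FIRE
t=5: input=4 -> V=0 FIRE
t=6: input=3 -> V=0 FIRE
t=7: input=3 -> V=0 FIRE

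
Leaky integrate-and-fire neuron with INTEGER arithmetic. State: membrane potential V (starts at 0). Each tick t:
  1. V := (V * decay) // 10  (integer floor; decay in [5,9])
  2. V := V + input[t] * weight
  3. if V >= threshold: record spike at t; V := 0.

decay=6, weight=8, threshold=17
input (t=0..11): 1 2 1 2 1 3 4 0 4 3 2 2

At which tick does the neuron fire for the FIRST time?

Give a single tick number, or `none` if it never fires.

t=0: input=1 -> V=8
t=1: input=2 -> V=0 FIRE
t=2: input=1 -> V=8
t=3: input=2 -> V=0 FIRE
t=4: input=1 -> V=8
t=5: input=3 -> V=0 FIRE
t=6: input=4 -> V=0 FIRE
t=7: input=0 -> V=0
t=8: input=4 -> V=0 FIRE
t=9: input=3 -> V=0 FIRE
t=10: input=2 -> V=16
t=11: input=2 -> V=0 FIRE

Answer: 1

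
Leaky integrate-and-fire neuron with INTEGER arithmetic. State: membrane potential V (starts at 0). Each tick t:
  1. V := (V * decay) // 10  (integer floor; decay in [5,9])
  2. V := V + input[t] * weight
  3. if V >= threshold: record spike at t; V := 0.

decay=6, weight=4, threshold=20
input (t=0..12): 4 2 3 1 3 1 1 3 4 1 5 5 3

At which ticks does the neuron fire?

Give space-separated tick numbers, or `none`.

t=0: input=4 -> V=16
t=1: input=2 -> V=17
t=2: input=3 -> V=0 FIRE
t=3: input=1 -> V=4
t=4: input=3 -> V=14
t=5: input=1 -> V=12
t=6: input=1 -> V=11
t=7: input=3 -> V=18
t=8: input=4 -> V=0 FIRE
t=9: input=1 -> V=4
t=10: input=5 -> V=0 FIRE
t=11: input=5 -> V=0 FIRE
t=12: input=3 -> V=12

Answer: 2 8 10 11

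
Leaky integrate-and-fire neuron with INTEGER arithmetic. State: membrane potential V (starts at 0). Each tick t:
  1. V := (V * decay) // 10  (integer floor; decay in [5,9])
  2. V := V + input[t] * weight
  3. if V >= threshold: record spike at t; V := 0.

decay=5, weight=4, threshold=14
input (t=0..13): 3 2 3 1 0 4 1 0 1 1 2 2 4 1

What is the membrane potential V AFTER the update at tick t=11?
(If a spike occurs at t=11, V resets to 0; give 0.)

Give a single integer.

Answer: 13

Derivation:
t=0: input=3 -> V=12
t=1: input=2 -> V=0 FIRE
t=2: input=3 -> V=12
t=3: input=1 -> V=10
t=4: input=0 -> V=5
t=5: input=4 -> V=0 FIRE
t=6: input=1 -> V=4
t=7: input=0 -> V=2
t=8: input=1 -> V=5
t=9: input=1 -> V=6
t=10: input=2 -> V=11
t=11: input=2 -> V=13
t=12: input=4 -> V=0 FIRE
t=13: input=1 -> V=4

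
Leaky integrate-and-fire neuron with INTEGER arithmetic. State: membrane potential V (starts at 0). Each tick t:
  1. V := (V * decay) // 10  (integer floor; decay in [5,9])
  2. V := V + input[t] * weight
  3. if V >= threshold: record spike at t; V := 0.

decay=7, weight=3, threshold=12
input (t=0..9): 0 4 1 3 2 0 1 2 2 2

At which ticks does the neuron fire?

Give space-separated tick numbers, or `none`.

Answer: 1 4 9

Derivation:
t=0: input=0 -> V=0
t=1: input=4 -> V=0 FIRE
t=2: input=1 -> V=3
t=3: input=3 -> V=11
t=4: input=2 -> V=0 FIRE
t=5: input=0 -> V=0
t=6: input=1 -> V=3
t=7: input=2 -> V=8
t=8: input=2 -> V=11
t=9: input=2 -> V=0 FIRE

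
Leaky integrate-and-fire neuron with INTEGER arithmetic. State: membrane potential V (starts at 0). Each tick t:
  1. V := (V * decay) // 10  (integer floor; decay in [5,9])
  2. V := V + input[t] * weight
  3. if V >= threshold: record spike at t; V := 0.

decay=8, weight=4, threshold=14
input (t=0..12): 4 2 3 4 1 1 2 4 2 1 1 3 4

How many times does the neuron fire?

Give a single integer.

t=0: input=4 -> V=0 FIRE
t=1: input=2 -> V=8
t=2: input=3 -> V=0 FIRE
t=3: input=4 -> V=0 FIRE
t=4: input=1 -> V=4
t=5: input=1 -> V=7
t=6: input=2 -> V=13
t=7: input=4 -> V=0 FIRE
t=8: input=2 -> V=8
t=9: input=1 -> V=10
t=10: input=1 -> V=12
t=11: input=3 -> V=0 FIRE
t=12: input=4 -> V=0 FIRE

Answer: 6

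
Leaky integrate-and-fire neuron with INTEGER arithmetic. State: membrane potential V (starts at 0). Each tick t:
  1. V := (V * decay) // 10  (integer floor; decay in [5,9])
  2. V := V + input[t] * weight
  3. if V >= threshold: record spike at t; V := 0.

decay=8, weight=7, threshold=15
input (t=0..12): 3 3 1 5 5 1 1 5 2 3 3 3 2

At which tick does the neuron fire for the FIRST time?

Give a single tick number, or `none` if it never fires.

t=0: input=3 -> V=0 FIRE
t=1: input=3 -> V=0 FIRE
t=2: input=1 -> V=7
t=3: input=5 -> V=0 FIRE
t=4: input=5 -> V=0 FIRE
t=5: input=1 -> V=7
t=6: input=1 -> V=12
t=7: input=5 -> V=0 FIRE
t=8: input=2 -> V=14
t=9: input=3 -> V=0 FIRE
t=10: input=3 -> V=0 FIRE
t=11: input=3 -> V=0 FIRE
t=12: input=2 -> V=14

Answer: 0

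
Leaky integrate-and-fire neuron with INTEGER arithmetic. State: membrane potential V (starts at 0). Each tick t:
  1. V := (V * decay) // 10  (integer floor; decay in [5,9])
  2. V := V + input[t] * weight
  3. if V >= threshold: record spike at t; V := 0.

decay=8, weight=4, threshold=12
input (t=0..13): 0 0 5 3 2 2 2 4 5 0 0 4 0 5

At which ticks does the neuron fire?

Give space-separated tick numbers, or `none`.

Answer: 2 3 5 7 8 11 13

Derivation:
t=0: input=0 -> V=0
t=1: input=0 -> V=0
t=2: input=5 -> V=0 FIRE
t=3: input=3 -> V=0 FIRE
t=4: input=2 -> V=8
t=5: input=2 -> V=0 FIRE
t=6: input=2 -> V=8
t=7: input=4 -> V=0 FIRE
t=8: input=5 -> V=0 FIRE
t=9: input=0 -> V=0
t=10: input=0 -> V=0
t=11: input=4 -> V=0 FIRE
t=12: input=0 -> V=0
t=13: input=5 -> V=0 FIRE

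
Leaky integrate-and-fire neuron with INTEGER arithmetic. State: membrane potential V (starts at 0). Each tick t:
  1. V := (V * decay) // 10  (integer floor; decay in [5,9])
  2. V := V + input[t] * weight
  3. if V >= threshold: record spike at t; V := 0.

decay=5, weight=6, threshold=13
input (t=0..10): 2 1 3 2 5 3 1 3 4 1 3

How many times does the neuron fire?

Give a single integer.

t=0: input=2 -> V=12
t=1: input=1 -> V=12
t=2: input=3 -> V=0 FIRE
t=3: input=2 -> V=12
t=4: input=5 -> V=0 FIRE
t=5: input=3 -> V=0 FIRE
t=6: input=1 -> V=6
t=7: input=3 -> V=0 FIRE
t=8: input=4 -> V=0 FIRE
t=9: input=1 -> V=6
t=10: input=3 -> V=0 FIRE

Answer: 6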